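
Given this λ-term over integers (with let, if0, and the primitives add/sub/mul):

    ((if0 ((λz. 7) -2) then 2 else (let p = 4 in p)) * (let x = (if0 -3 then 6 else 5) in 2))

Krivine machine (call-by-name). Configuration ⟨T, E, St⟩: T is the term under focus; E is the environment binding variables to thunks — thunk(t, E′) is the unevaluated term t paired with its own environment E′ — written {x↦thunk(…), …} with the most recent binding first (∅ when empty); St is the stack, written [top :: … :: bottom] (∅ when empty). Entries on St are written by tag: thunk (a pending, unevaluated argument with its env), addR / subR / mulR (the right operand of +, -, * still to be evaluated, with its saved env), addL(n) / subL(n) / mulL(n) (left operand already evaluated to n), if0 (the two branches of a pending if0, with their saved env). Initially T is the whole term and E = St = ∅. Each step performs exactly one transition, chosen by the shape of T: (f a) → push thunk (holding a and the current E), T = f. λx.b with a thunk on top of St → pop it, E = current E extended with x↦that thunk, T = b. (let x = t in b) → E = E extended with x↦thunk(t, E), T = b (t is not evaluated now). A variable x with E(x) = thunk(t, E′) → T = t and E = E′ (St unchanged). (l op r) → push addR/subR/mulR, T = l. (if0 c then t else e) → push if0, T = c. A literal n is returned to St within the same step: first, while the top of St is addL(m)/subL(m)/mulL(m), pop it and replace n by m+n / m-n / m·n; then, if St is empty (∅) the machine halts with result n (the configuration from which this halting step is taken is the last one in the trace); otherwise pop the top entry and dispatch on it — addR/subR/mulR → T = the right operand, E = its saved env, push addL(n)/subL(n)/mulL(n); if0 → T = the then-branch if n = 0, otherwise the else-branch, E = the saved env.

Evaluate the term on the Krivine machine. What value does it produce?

step 0: <T=((if0 ((λz. 7) -2) then 2 else (let p = 4 in p)) * (let x = (if0 -3 then 6 else 5) in 2)), E=∅, St=∅>
step 1: <T=(if0 ((λz. 7) -2) then 2 else (let p = 4 in p)), E=∅, St=[mulR]>
step 2: <T=((λz. 7) -2), E=∅, St=[if0 :: mulR]>
step 3: <T=(λz. 7), E=∅, St=[thunk :: if0 :: mulR]>
step 4: <T=7, E={z↦thunk(-2, ∅)}, St=[if0 :: mulR]>
step 5: <T=(let p = 4 in p), E=∅, St=[mulR]>
step 6: <T=p, E={p↦thunk(4, ∅)}, St=[mulR]>
step 7: <T=4, E=∅, St=[mulR]>
step 8: <T=(let x = (if0 -3 then 6 else 5) in 2), E=∅, St=[mulL(4)]>
step 9: <T=2, E={x↦thunk((if0 -3 then 6 else 5), ∅)}, St=[mulL(4)]>
→ final value 8

Answer: 8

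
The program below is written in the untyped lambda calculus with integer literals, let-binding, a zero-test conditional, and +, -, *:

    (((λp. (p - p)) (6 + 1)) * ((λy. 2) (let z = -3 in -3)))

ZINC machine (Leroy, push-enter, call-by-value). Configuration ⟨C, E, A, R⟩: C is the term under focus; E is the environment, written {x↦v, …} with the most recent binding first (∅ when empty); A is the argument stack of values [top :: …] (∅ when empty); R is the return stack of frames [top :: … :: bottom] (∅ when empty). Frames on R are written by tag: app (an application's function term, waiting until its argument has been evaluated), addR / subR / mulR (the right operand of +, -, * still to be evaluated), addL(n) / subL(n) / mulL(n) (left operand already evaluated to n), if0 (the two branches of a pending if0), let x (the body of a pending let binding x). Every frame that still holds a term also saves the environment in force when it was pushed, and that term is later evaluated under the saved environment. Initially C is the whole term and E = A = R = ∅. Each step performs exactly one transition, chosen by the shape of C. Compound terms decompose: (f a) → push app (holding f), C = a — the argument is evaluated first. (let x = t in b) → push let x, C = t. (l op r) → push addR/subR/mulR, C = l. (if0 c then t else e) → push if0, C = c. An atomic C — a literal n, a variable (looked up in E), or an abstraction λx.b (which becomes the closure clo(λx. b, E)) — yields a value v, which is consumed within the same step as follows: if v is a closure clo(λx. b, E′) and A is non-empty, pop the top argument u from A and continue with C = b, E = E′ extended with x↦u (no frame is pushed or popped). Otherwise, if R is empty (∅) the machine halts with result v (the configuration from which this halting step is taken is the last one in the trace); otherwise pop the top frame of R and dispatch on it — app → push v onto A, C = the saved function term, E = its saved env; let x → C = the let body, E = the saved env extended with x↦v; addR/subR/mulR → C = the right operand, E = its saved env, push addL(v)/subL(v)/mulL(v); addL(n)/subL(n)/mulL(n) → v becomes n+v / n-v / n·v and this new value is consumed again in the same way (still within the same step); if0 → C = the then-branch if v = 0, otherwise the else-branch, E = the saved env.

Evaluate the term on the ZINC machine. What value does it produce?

step 0: [C=(((λp. (p - p)) (6 + 1)) * ((λy. 2) (let z = -3 in -3))) | E=∅ | A=∅ | R=∅]
step 1: [C=((λp. (p - p)) (6 + 1)) | E=∅ | A=∅ | R=[mulR]]
step 2: [C=(6 + 1) | E=∅ | A=∅ | R=[app :: mulR]]
step 3: [C=6 | E=∅ | A=∅ | R=[addR :: app :: mulR]]
step 4: [C=1 | E=∅ | A=∅ | R=[addL(6) :: app :: mulR]]
step 5: [C=(λp. (p - p)) | E=∅ | A=[7] | R=[mulR]]
step 6: [C=(p - p) | E={p↦7} | A=∅ | R=[mulR]]
step 7: [C=p | E={p↦7} | A=∅ | R=[subR :: mulR]]
step 8: [C=p | E={p↦7} | A=∅ | R=[subL(7) :: mulR]]
step 9: [C=((λy. 2) (let z = -3 in -3)) | E=∅ | A=∅ | R=[mulL(0)]]
step 10: [C=(let z = -3 in -3) | E=∅ | A=∅ | R=[app :: mulL(0)]]
step 11: [C=-3 | E=∅ | A=∅ | R=[let z :: app :: mulL(0)]]
step 12: [C=-3 | E={z↦-3} | A=∅ | R=[app :: mulL(0)]]
step 13: [C=(λy. 2) | E=∅ | A=[-3] | R=[mulL(0)]]
step 14: [C=2 | E={y↦-3} | A=∅ | R=[mulL(0)]]
→ final value 0

Answer: 0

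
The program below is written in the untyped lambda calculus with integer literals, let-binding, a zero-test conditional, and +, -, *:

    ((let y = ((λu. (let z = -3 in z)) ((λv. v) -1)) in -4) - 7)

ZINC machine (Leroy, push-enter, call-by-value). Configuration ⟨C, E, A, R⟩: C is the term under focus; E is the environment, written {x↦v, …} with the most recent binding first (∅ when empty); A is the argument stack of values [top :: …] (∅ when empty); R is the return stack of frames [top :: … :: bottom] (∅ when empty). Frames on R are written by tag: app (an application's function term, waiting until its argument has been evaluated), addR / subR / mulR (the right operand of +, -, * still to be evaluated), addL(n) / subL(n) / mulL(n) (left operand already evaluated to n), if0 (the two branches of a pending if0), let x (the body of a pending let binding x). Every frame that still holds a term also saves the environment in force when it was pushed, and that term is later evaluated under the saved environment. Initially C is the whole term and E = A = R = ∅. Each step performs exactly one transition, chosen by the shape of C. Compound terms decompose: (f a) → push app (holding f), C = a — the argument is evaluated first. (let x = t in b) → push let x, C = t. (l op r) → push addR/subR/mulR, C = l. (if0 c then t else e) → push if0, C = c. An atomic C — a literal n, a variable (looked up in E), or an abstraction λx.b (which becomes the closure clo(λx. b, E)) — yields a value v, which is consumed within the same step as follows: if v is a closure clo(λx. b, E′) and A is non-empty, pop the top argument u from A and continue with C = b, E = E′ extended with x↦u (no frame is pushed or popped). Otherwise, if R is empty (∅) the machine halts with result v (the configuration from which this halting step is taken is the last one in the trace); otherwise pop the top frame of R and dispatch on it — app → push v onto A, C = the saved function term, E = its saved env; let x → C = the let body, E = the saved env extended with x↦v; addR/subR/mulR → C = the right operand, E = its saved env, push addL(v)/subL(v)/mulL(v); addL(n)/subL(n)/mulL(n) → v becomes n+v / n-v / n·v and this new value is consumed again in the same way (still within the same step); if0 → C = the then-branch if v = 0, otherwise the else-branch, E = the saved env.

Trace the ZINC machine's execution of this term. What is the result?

Answer: -11

Machine steps:
step 0: ⟨C=((let y = ((λu. (let z = -3 in z)) ((λv. v) -1)) in -4) - 7); E=∅; A=∅; R=∅⟩
step 1: ⟨C=(let y = ((λu. (let z = -3 in z)) ((λv. v) -1)) in -4); E=∅; A=∅; R=[subR]⟩
step 2: ⟨C=((λu. (let z = -3 in z)) ((λv. v) -1)); E=∅; A=∅; R=[let y :: subR]⟩
step 3: ⟨C=((λv. v) -1); E=∅; A=∅; R=[app :: let y :: subR]⟩
step 4: ⟨C=-1; E=∅; A=∅; R=[app :: app :: let y :: subR]⟩
step 5: ⟨C=(λv. v); E=∅; A=[-1]; R=[app :: let y :: subR]⟩
step 6: ⟨C=v; E={v↦-1}; A=∅; R=[app :: let y :: subR]⟩
step 7: ⟨C=(λu. (let z = -3 in z)); E=∅; A=[-1]; R=[let y :: subR]⟩
step 8: ⟨C=(let z = -3 in z); E={u↦-1}; A=∅; R=[let y :: subR]⟩
step 9: ⟨C=-3; E={u↦-1}; A=∅; R=[let z :: let y :: subR]⟩
step 10: ⟨C=z; E={z↦-3, u↦-1}; A=∅; R=[let y :: subR]⟩
step 11: ⟨C=-4; E={y↦-3}; A=∅; R=[subR]⟩
step 12: ⟨C=7; E=∅; A=∅; R=[subL(-4)]⟩
→ final value -11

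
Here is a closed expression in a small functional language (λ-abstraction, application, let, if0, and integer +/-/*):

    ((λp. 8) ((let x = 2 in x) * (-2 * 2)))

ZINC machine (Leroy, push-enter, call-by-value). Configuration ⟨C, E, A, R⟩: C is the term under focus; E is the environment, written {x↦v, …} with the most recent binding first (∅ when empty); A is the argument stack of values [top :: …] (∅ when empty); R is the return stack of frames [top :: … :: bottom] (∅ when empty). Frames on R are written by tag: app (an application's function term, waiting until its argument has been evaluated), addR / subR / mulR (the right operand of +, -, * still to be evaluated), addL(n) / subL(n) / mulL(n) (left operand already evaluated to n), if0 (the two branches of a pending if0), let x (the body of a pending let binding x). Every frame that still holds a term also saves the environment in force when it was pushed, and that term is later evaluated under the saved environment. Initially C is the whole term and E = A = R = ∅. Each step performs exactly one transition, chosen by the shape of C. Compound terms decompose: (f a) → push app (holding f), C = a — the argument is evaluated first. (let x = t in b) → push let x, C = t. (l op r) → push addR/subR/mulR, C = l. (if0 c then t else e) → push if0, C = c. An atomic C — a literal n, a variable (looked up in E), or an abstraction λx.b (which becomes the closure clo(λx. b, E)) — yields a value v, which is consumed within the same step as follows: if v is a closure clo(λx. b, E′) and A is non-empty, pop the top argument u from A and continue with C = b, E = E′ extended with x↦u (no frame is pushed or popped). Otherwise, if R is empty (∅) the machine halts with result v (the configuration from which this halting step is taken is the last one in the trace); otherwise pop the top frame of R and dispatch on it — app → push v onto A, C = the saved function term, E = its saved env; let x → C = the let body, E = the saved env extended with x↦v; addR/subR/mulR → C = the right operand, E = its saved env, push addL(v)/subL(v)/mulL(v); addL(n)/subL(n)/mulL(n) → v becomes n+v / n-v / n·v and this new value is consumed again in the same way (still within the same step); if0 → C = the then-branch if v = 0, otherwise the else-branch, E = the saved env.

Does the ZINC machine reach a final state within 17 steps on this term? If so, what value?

Answer: 8

Execution trace:
0. ⟨C=((λp. 8) ((let x = 2 in x) * (-2 * 2))); E=∅; A=∅; R=∅⟩
1. ⟨C=((let x = 2 in x) * (-2 * 2)); E=∅; A=∅; R=[app]⟩
2. ⟨C=(let x = 2 in x); E=∅; A=∅; R=[mulR :: app]⟩
3. ⟨C=2; E=∅; A=∅; R=[let x :: mulR :: app]⟩
4. ⟨C=x; E={x↦2}; A=∅; R=[mulR :: app]⟩
5. ⟨C=(-2 * 2); E=∅; A=∅; R=[mulL(2) :: app]⟩
6. ⟨C=-2; E=∅; A=∅; R=[mulR :: mulL(2) :: app]⟩
7. ⟨C=2; E=∅; A=∅; R=[mulL(-2) :: mulL(2) :: app]⟩
8. ⟨C=(λp. 8); E=∅; A=[-8]; R=∅⟩
9. ⟨C=8; E={p↦-8}; A=∅; R=∅⟩
→ final value 8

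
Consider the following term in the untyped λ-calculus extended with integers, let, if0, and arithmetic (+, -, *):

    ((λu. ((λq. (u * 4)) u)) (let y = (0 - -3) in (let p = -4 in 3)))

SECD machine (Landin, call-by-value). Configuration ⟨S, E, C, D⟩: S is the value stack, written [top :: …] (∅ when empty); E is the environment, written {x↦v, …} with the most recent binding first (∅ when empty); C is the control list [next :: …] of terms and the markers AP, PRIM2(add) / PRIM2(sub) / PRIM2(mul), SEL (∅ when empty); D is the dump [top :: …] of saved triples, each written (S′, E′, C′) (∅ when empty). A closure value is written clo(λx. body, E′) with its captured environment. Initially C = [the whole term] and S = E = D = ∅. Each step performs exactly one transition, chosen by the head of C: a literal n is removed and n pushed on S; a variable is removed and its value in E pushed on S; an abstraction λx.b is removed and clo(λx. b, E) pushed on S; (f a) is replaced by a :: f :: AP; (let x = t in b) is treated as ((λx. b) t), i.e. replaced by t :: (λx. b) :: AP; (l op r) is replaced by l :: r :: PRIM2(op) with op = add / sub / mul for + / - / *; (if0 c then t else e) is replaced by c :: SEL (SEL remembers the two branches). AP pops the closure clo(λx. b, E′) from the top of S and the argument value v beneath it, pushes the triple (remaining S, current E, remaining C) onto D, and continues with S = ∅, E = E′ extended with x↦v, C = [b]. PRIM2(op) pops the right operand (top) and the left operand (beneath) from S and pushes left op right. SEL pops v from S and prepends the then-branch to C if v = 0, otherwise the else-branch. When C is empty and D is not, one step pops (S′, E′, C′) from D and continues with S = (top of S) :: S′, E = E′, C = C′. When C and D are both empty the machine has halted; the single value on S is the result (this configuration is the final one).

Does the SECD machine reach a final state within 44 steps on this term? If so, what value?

t=0: ⟨S=∅; E=∅; C=[((λu. ((λq. (u * 4)) u)) (let y = (0 - -3) in (let p = -4 in 3)))]; D=∅⟩
t=1: ⟨S=∅; E=∅; C=[(let y = (0 - -3) in (let p = -4 in 3)) :: (λu. ((λq. (u * 4)) u)) :: AP]; D=∅⟩
t=2: ⟨S=∅; E=∅; C=[(0 - -3) :: (λy. (let p = -4 in 3)) :: AP :: (λu. ((λq. (u * 4)) u)) :: AP]; D=∅⟩
t=3: ⟨S=∅; E=∅; C=[0 :: -3 :: PRIM2(sub) :: (λy. (let p = -4 in 3)) :: AP :: (λu. ((λq. (u * 4)) u)) :: AP]; D=∅⟩
t=4: ⟨S=[0]; E=∅; C=[-3 :: PRIM2(sub) :: (λy. (let p = -4 in 3)) :: AP :: (λu. ((λq. (u * 4)) u)) :: AP]; D=∅⟩
t=5: ⟨S=[-3 :: 0]; E=∅; C=[PRIM2(sub) :: (λy. (let p = -4 in 3)) :: AP :: (λu. ((λq. (u * 4)) u)) :: AP]; D=∅⟩
t=6: ⟨S=[3]; E=∅; C=[(λy. (let p = -4 in 3)) :: AP :: (λu. ((λq. (u * 4)) u)) :: AP]; D=∅⟩
t=7: ⟨S=[clo(λy. (let p = -4 in 3), ∅) :: 3]; E=∅; C=[AP :: (λu. ((λq. (u * 4)) u)) :: AP]; D=∅⟩
t=8: ⟨S=∅; E={y↦3}; C=[(let p = -4 in 3)]; D=[(∅, ∅, [(λu. ((λq. (u * 4)) u)) :: AP])]⟩
t=9: ⟨S=∅; E={y↦3}; C=[-4 :: (λp. 3) :: AP]; D=[(∅, ∅, [(λu. ((λq. (u * 4)) u)) :: AP])]⟩
t=10: ⟨S=[-4]; E={y↦3}; C=[(λp. 3) :: AP]; D=[(∅, ∅, [(λu. ((λq. (u * 4)) u)) :: AP])]⟩
t=11: ⟨S=[clo(λp. 3, {y↦3}) :: -4]; E={y↦3}; C=[AP]; D=[(∅, ∅, [(λu. ((λq. (u * 4)) u)) :: AP])]⟩
t=12: ⟨S=∅; E={p↦-4, y↦3}; C=[3]; D=[(∅, {y↦3}, ∅) :: (∅, ∅, [(λu. ((λq. (u * 4)) u)) :: AP])]⟩
t=13: ⟨S=[3]; E={p↦-4, y↦3}; C=∅; D=[(∅, {y↦3}, ∅) :: (∅, ∅, [(λu. ((λq. (u * 4)) u)) :: AP])]⟩
t=14: ⟨S=[3]; E={y↦3}; C=∅; D=[(∅, ∅, [(λu. ((λq. (u * 4)) u)) :: AP])]⟩
t=15: ⟨S=[3]; E=∅; C=[(λu. ((λq. (u * 4)) u)) :: AP]; D=∅⟩
t=16: ⟨S=[clo(λu. ((λq. (u * 4)) u), ∅) :: 3]; E=∅; C=[AP]; D=∅⟩
t=17: ⟨S=∅; E={u↦3}; C=[((λq. (u * 4)) u)]; D=[(∅, ∅, ∅)]⟩
t=18: ⟨S=∅; E={u↦3}; C=[u :: (λq. (u * 4)) :: AP]; D=[(∅, ∅, ∅)]⟩
t=19: ⟨S=[3]; E={u↦3}; C=[(λq. (u * 4)) :: AP]; D=[(∅, ∅, ∅)]⟩
t=20: ⟨S=[clo(λq. (u * 4), {u↦3}) :: 3]; E={u↦3}; C=[AP]; D=[(∅, ∅, ∅)]⟩
t=21: ⟨S=∅; E={q↦3, u↦3}; C=[(u * 4)]; D=[(∅, {u↦3}, ∅) :: (∅, ∅, ∅)]⟩
t=22: ⟨S=∅; E={q↦3, u↦3}; C=[u :: 4 :: PRIM2(mul)]; D=[(∅, {u↦3}, ∅) :: (∅, ∅, ∅)]⟩
t=23: ⟨S=[3]; E={q↦3, u↦3}; C=[4 :: PRIM2(mul)]; D=[(∅, {u↦3}, ∅) :: (∅, ∅, ∅)]⟩
t=24: ⟨S=[4 :: 3]; E={q↦3, u↦3}; C=[PRIM2(mul)]; D=[(∅, {u↦3}, ∅) :: (∅, ∅, ∅)]⟩
t=25: ⟨S=[12]; E={q↦3, u↦3}; C=∅; D=[(∅, {u↦3}, ∅) :: (∅, ∅, ∅)]⟩
t=26: ⟨S=[12]; E={u↦3}; C=∅; D=[(∅, ∅, ∅)]⟩
t=27: ⟨S=[12]; E=∅; C=∅; D=∅⟩
→ final value 12

Answer: 12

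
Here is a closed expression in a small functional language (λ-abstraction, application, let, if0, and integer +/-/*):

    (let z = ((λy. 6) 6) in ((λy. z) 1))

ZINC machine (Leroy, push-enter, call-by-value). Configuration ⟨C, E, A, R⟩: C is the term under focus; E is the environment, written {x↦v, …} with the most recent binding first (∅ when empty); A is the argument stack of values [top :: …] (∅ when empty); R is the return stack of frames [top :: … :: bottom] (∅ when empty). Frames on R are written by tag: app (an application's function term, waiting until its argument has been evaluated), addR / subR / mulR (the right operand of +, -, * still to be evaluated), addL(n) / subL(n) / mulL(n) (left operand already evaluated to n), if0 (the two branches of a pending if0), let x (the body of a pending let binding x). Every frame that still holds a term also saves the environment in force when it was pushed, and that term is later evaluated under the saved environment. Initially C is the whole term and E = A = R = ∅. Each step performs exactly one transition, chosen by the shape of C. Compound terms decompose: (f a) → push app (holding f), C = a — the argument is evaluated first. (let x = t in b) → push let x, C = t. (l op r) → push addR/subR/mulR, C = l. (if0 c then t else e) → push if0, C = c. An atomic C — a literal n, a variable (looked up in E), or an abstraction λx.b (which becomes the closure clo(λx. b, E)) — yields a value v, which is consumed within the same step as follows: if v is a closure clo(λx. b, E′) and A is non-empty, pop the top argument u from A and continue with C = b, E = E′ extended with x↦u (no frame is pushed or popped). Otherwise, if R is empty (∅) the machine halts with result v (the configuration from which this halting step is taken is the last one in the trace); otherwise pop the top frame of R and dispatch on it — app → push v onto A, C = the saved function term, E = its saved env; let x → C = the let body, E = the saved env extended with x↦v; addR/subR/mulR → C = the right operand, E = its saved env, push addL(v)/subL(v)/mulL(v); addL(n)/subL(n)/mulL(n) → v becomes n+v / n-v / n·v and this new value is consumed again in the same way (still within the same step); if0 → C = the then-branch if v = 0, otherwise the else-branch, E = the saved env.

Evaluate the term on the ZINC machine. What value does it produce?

[0] [C=(let z = ((λy. 6) 6) in ((λy. z) 1)) | E=∅ | A=∅ | R=∅]
[1] [C=((λy. 6) 6) | E=∅ | A=∅ | R=[let z]]
[2] [C=6 | E=∅ | A=∅ | R=[app :: let z]]
[3] [C=(λy. 6) | E=∅ | A=[6] | R=[let z]]
[4] [C=6 | E={y↦6} | A=∅ | R=[let z]]
[5] [C=((λy. z) 1) | E={z↦6} | A=∅ | R=∅]
[6] [C=1 | E={z↦6} | A=∅ | R=[app]]
[7] [C=(λy. z) | E={z↦6} | A=[1] | R=∅]
[8] [C=z | E={y↦1, z↦6} | A=∅ | R=∅]
→ final value 6

Answer: 6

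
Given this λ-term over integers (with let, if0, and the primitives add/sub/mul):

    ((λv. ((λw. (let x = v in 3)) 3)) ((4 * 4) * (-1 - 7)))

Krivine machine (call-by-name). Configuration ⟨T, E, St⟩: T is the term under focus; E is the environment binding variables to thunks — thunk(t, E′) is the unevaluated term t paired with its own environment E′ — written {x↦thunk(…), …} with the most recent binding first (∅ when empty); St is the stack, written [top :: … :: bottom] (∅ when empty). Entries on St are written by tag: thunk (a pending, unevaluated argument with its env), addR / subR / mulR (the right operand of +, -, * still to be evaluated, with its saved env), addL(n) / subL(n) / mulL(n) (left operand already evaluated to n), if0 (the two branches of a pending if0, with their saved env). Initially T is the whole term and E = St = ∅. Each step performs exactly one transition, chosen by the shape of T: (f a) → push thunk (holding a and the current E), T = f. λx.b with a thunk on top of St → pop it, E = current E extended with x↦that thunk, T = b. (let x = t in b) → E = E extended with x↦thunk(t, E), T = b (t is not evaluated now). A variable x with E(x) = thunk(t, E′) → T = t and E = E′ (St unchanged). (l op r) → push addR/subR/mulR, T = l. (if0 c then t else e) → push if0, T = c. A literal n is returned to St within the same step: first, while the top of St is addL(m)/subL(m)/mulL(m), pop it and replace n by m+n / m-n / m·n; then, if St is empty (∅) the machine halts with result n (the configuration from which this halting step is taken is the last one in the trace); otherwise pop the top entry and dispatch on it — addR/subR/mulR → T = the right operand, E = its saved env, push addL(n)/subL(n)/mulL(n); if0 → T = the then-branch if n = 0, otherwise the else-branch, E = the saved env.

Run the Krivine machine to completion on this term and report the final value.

Answer: 3

Execution trace:
[0] ⟨T=((λv. ((λw. (let x = v in 3)) 3)) ((4 * 4) * (-1 - 7))); E=∅; St=∅⟩
[1] ⟨T=(λv. ((λw. (let x = v in 3)) 3)); E=∅; St=[thunk]⟩
[2] ⟨T=((λw. (let x = v in 3)) 3); E={v↦thunk(((4 * 4) * (-1 - 7)), ∅)}; St=∅⟩
[3] ⟨T=(λw. (let x = v in 3)); E={v↦thunk(((4 * 4) * (-1 - 7)), ∅)}; St=[thunk]⟩
[4] ⟨T=(let x = v in 3); E={w↦thunk(3, {v↦thunk(((4 * 4) * (-1 - 7)), ∅)}), v↦thunk(((4 * 4) * (-1 - 7)), ∅)}; St=∅⟩
[5] ⟨T=3; E={x↦thunk(v, {w↦thunk(3, {v↦thunk(((4 * 4) * (-1 - 7)), ∅)}), v↦thunk(((4 * 4) * (-1 - 7)), ∅)}), w↦thunk(3, {v↦thunk(((4 * 4) * (-1 - 7)), ∅)}), v↦thunk(((4 * 4) * (-1 - 7)), ∅)}; St=∅⟩
→ final value 3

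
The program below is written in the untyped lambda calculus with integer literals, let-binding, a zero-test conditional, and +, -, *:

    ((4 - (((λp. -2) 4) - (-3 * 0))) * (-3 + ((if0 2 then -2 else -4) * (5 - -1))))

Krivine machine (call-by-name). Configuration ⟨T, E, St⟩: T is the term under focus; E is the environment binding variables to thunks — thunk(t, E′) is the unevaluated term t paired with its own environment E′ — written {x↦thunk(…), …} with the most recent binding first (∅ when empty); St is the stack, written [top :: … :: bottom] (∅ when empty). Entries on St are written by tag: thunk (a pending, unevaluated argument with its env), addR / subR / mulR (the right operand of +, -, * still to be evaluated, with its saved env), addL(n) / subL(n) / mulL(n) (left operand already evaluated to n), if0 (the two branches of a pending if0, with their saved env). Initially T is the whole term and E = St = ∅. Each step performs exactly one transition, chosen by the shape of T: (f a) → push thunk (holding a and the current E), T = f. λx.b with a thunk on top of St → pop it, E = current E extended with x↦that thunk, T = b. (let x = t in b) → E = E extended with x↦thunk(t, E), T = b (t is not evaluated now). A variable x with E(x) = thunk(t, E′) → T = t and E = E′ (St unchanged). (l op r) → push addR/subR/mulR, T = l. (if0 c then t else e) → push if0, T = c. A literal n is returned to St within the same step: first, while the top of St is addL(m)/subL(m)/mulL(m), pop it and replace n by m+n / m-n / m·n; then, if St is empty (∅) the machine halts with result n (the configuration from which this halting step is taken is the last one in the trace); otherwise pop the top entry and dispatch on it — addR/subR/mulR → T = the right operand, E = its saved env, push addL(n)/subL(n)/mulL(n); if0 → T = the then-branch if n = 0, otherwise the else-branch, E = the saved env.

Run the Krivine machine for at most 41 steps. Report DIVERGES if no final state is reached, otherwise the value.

Answer: -162

Machine steps:
[0] [T=((4 - (((λp. -2) 4) - (-3 * 0))) * (-3 + ((if0 2 then -2 else -4) * (5 - -1)))) | E=∅ | St=∅]
[1] [T=(4 - (((λp. -2) 4) - (-3 * 0))) | E=∅ | St=[mulR]]
[2] [T=4 | E=∅ | St=[subR :: mulR]]
[3] [T=(((λp. -2) 4) - (-3 * 0)) | E=∅ | St=[subL(4) :: mulR]]
[4] [T=((λp. -2) 4) | E=∅ | St=[subR :: subL(4) :: mulR]]
[5] [T=(λp. -2) | E=∅ | St=[thunk :: subR :: subL(4) :: mulR]]
[6] [T=-2 | E={p↦thunk(4, ∅)} | St=[subR :: subL(4) :: mulR]]
[7] [T=(-3 * 0) | E=∅ | St=[subL(-2) :: subL(4) :: mulR]]
[8] [T=-3 | E=∅ | St=[mulR :: subL(-2) :: subL(4) :: mulR]]
[9] [T=0 | E=∅ | St=[mulL(-3) :: subL(-2) :: subL(4) :: mulR]]
[10] [T=(-3 + ((if0 2 then -2 else -4) * (5 - -1))) | E=∅ | St=[mulL(6)]]
[11] [T=-3 | E=∅ | St=[addR :: mulL(6)]]
[12] [T=((if0 2 then -2 else -4) * (5 - -1)) | E=∅ | St=[addL(-3) :: mulL(6)]]
[13] [T=(if0 2 then -2 else -4) | E=∅ | St=[mulR :: addL(-3) :: mulL(6)]]
[14] [T=2 | E=∅ | St=[if0 :: mulR :: addL(-3) :: mulL(6)]]
[15] [T=-4 | E=∅ | St=[mulR :: addL(-3) :: mulL(6)]]
[16] [T=(5 - -1) | E=∅ | St=[mulL(-4) :: addL(-3) :: mulL(6)]]
[17] [T=5 | E=∅ | St=[subR :: mulL(-4) :: addL(-3) :: mulL(6)]]
[18] [T=-1 | E=∅ | St=[subL(5) :: mulL(-4) :: addL(-3) :: mulL(6)]]
→ final value -162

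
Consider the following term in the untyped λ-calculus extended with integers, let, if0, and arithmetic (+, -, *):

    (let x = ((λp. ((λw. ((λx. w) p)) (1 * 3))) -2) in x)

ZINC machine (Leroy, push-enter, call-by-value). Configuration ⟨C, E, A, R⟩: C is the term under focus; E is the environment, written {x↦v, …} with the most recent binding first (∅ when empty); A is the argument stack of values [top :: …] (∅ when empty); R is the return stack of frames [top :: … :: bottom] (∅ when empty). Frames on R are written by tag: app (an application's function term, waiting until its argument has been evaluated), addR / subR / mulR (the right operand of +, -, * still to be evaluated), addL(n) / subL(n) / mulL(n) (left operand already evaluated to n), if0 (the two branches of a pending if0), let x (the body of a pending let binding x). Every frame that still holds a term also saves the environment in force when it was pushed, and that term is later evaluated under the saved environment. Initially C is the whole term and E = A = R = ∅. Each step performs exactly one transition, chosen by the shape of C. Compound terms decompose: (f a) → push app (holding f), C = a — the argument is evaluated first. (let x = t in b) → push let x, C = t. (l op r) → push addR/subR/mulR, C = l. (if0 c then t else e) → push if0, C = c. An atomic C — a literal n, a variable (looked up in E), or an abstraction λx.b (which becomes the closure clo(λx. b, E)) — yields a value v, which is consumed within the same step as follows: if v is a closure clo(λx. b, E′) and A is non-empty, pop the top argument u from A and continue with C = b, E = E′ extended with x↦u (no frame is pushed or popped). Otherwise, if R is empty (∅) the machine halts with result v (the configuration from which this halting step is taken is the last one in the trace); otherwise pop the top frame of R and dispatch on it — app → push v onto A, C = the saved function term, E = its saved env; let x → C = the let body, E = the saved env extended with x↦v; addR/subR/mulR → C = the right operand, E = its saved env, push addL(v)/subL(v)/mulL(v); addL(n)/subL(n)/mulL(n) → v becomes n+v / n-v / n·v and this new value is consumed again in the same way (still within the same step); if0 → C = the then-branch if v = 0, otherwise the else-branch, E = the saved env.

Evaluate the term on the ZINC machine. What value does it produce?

Answer: 3

Derivation:
0. ⟨C=(let x = ((λp. ((λw. ((λx. w) p)) (1 * 3))) -2) in x); E=∅; A=∅; R=∅⟩
1. ⟨C=((λp. ((λw. ((λx. w) p)) (1 * 3))) -2); E=∅; A=∅; R=[let x]⟩
2. ⟨C=-2; E=∅; A=∅; R=[app :: let x]⟩
3. ⟨C=(λp. ((λw. ((λx. w) p)) (1 * 3))); E=∅; A=[-2]; R=[let x]⟩
4. ⟨C=((λw. ((λx. w) p)) (1 * 3)); E={p↦-2}; A=∅; R=[let x]⟩
5. ⟨C=(1 * 3); E={p↦-2}; A=∅; R=[app :: let x]⟩
6. ⟨C=1; E={p↦-2}; A=∅; R=[mulR :: app :: let x]⟩
7. ⟨C=3; E={p↦-2}; A=∅; R=[mulL(1) :: app :: let x]⟩
8. ⟨C=(λw. ((λx. w) p)); E={p↦-2}; A=[3]; R=[let x]⟩
9. ⟨C=((λx. w) p); E={w↦3, p↦-2}; A=∅; R=[let x]⟩
10. ⟨C=p; E={w↦3, p↦-2}; A=∅; R=[app :: let x]⟩
11. ⟨C=(λx. w); E={w↦3, p↦-2}; A=[-2]; R=[let x]⟩
12. ⟨C=w; E={x↦-2, w↦3, p↦-2}; A=∅; R=[let x]⟩
13. ⟨C=x; E={x↦3}; A=∅; R=∅⟩
→ final value 3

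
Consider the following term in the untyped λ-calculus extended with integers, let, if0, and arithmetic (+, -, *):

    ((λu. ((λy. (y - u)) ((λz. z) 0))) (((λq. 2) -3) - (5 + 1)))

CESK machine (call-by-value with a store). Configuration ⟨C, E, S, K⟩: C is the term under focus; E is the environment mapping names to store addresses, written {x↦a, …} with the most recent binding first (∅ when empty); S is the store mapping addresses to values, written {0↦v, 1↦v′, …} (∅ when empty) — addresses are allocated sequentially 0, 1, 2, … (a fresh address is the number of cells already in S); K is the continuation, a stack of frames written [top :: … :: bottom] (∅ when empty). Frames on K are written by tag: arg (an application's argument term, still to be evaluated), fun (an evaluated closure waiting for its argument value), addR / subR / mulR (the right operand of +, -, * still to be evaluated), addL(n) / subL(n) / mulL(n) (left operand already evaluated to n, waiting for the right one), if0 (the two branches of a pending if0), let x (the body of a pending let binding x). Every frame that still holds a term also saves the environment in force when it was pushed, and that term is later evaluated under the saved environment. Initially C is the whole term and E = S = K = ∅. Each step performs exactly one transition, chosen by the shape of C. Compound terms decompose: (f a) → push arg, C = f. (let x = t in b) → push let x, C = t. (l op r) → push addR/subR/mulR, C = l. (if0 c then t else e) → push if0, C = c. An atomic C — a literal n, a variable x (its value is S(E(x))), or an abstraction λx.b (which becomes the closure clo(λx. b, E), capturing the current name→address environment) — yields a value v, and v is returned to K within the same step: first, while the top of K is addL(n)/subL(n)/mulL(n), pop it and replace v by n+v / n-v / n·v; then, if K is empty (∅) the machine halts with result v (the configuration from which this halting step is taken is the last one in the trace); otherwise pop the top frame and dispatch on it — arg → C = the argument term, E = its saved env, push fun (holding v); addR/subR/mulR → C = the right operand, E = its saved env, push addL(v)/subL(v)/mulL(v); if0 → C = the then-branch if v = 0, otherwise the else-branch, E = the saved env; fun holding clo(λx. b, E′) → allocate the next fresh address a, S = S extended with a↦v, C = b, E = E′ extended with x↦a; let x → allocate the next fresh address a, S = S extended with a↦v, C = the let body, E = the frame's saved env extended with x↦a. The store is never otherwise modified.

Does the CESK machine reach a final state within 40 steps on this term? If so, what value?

Answer: 4

Machine steps:
step 0: <C=((λu. ((λy. (y - u)) ((λz. z) 0))) (((λq. 2) -3) - (5 + 1))), E=∅, S=∅, K=∅>
step 1: <C=(λu. ((λy. (y - u)) ((λz. z) 0))), E=∅, S=∅, K=[arg]>
step 2: <C=(((λq. 2) -3) - (5 + 1)), E=∅, S=∅, K=[fun]>
step 3: <C=((λq. 2) -3), E=∅, S=∅, K=[subR :: fun]>
step 4: <C=(λq. 2), E=∅, S=∅, K=[arg :: subR :: fun]>
step 5: <C=-3, E=∅, S=∅, K=[fun :: subR :: fun]>
step 6: <C=2, E={q↦0}, S={0↦-3}, K=[subR :: fun]>
step 7: <C=(5 + 1), E=∅, S={0↦-3}, K=[subL(2) :: fun]>
step 8: <C=5, E=∅, S={0↦-3}, K=[addR :: subL(2) :: fun]>
step 9: <C=1, E=∅, S={0↦-3}, K=[addL(5) :: subL(2) :: fun]>
step 10: <C=((λy. (y - u)) ((λz. z) 0)), E={u↦1}, S={0↦-3, 1↦-4}, K=∅>
step 11: <C=(λy. (y - u)), E={u↦1}, S={0↦-3, 1↦-4}, K=[arg]>
step 12: <C=((λz. z) 0), E={u↦1}, S={0↦-3, 1↦-4}, K=[fun]>
step 13: <C=(λz. z), E={u↦1}, S={0↦-3, 1↦-4}, K=[arg :: fun]>
step 14: <C=0, E={u↦1}, S={0↦-3, 1↦-4}, K=[fun :: fun]>
step 15: <C=z, E={z↦2, u↦1}, S={0↦-3, 1↦-4, 2↦0}, K=[fun]>
step 16: <C=(y - u), E={y↦3, u↦1}, S={0↦-3, 1↦-4, 2↦0, 3↦0}, K=∅>
step 17: <C=y, E={y↦3, u↦1}, S={0↦-3, 1↦-4, 2↦0, 3↦0}, K=[subR]>
step 18: <C=u, E={y↦3, u↦1}, S={0↦-3, 1↦-4, 2↦0, 3↦0}, K=[subL(0)]>
→ final value 4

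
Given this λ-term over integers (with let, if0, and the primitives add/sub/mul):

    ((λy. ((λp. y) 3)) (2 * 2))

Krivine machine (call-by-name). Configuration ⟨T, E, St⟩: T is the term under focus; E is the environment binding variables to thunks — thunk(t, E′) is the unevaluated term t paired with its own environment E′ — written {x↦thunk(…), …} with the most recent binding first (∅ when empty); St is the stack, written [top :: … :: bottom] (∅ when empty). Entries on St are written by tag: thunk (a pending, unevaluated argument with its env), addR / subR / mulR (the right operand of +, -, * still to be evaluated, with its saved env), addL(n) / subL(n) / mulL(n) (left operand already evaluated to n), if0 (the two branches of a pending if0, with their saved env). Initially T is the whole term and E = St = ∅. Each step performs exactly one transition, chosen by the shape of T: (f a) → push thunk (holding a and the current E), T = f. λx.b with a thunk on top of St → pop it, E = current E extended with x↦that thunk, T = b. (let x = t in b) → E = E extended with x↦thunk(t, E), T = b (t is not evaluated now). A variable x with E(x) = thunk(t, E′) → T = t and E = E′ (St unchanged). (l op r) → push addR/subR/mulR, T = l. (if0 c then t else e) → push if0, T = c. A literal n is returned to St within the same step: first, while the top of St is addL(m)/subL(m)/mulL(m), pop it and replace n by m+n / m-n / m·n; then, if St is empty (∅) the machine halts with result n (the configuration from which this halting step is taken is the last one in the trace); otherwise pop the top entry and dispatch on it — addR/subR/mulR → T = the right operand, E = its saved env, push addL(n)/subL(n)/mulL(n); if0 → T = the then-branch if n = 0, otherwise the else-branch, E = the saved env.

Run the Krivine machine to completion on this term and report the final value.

[0] <T=((λy. ((λp. y) 3)) (2 * 2)), E=∅, St=∅>
[1] <T=(λy. ((λp. y) 3)), E=∅, St=[thunk]>
[2] <T=((λp. y) 3), E={y↦thunk((2 * 2), ∅)}, St=∅>
[3] <T=(λp. y), E={y↦thunk((2 * 2), ∅)}, St=[thunk]>
[4] <T=y, E={p↦thunk(3, {y↦thunk((2 * 2), ∅)}), y↦thunk((2 * 2), ∅)}, St=∅>
[5] <T=(2 * 2), E=∅, St=∅>
[6] <T=2, E=∅, St=[mulR]>
[7] <T=2, E=∅, St=[mulL(2)]>
→ final value 4

Answer: 4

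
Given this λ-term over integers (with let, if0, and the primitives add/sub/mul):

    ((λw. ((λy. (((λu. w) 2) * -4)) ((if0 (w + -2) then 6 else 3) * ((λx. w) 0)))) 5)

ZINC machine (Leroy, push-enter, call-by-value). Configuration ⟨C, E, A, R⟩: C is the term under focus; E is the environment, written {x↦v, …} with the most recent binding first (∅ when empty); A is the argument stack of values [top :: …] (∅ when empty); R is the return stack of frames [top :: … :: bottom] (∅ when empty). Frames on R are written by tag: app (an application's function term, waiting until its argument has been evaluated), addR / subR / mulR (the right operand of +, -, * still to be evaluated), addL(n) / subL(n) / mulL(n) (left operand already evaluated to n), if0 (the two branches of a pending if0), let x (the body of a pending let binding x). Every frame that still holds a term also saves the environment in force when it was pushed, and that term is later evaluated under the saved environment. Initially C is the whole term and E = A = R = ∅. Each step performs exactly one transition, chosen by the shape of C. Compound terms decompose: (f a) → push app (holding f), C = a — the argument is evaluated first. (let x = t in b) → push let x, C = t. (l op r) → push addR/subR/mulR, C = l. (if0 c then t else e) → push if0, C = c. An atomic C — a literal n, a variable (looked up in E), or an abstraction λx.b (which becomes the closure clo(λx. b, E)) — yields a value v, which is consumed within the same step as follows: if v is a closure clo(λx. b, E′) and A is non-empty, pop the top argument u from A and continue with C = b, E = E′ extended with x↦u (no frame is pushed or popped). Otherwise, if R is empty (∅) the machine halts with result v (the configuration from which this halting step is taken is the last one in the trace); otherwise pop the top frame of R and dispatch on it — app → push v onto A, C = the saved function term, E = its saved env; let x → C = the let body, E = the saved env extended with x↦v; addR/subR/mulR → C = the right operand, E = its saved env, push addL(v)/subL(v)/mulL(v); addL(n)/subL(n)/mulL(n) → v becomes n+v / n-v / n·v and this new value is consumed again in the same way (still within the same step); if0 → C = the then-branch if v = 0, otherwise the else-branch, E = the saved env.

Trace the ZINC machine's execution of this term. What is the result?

0. [C=((λw. ((λy. (((λu. w) 2) * -4)) ((if0 (w + -2) then 6 else 3) * ((λx. w) 0)))) 5) | E=∅ | A=∅ | R=∅]
1. [C=5 | E=∅ | A=∅ | R=[app]]
2. [C=(λw. ((λy. (((λu. w) 2) * -4)) ((if0 (w + -2) then 6 else 3) * ((λx. w) 0)))) | E=∅ | A=[5] | R=∅]
3. [C=((λy. (((λu. w) 2) * -4)) ((if0 (w + -2) then 6 else 3) * ((λx. w) 0))) | E={w↦5} | A=∅ | R=∅]
4. [C=((if0 (w + -2) then 6 else 3) * ((λx. w) 0)) | E={w↦5} | A=∅ | R=[app]]
5. [C=(if0 (w + -2) then 6 else 3) | E={w↦5} | A=∅ | R=[mulR :: app]]
6. [C=(w + -2) | E={w↦5} | A=∅ | R=[if0 :: mulR :: app]]
7. [C=w | E={w↦5} | A=∅ | R=[addR :: if0 :: mulR :: app]]
8. [C=-2 | E={w↦5} | A=∅ | R=[addL(5) :: if0 :: mulR :: app]]
9. [C=3 | E={w↦5} | A=∅ | R=[mulR :: app]]
10. [C=((λx. w) 0) | E={w↦5} | A=∅ | R=[mulL(3) :: app]]
11. [C=0 | E={w↦5} | A=∅ | R=[app :: mulL(3) :: app]]
12. [C=(λx. w) | E={w↦5} | A=[0] | R=[mulL(3) :: app]]
13. [C=w | E={x↦0, w↦5} | A=∅ | R=[mulL(3) :: app]]
14. [C=(λy. (((λu. w) 2) * -4)) | E={w↦5} | A=[15] | R=∅]
15. [C=(((λu. w) 2) * -4) | E={y↦15, w↦5} | A=∅ | R=∅]
16. [C=((λu. w) 2) | E={y↦15, w↦5} | A=∅ | R=[mulR]]
17. [C=2 | E={y↦15, w↦5} | A=∅ | R=[app :: mulR]]
18. [C=(λu. w) | E={y↦15, w↦5} | A=[2] | R=[mulR]]
19. [C=w | E={u↦2, y↦15, w↦5} | A=∅ | R=[mulR]]
20. [C=-4 | E={y↦15, w↦5} | A=∅ | R=[mulL(5)]]
→ final value -20

Answer: -20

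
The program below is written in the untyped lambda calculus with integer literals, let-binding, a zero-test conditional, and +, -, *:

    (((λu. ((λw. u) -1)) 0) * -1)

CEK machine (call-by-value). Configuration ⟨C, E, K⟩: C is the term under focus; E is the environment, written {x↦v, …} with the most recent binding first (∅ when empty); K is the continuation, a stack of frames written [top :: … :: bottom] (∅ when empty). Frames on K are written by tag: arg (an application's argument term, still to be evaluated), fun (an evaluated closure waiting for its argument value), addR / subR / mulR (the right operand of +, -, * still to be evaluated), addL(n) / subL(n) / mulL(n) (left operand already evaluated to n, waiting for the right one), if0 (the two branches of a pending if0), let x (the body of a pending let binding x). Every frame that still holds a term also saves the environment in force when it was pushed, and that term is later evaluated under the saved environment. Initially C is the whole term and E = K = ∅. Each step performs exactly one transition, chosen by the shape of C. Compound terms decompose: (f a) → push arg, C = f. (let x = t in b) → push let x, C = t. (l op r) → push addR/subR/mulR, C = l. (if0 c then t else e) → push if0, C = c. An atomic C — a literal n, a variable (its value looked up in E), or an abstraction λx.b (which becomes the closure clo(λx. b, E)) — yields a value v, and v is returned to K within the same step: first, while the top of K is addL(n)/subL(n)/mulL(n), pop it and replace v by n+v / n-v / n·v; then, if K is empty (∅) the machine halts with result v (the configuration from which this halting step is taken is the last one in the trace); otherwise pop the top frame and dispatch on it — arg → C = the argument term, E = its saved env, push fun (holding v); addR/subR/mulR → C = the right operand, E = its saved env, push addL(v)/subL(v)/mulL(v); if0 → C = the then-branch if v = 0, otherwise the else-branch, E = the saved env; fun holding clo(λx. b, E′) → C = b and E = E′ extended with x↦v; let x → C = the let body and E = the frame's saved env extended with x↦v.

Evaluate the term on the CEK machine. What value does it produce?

[0] [C=(((λu. ((λw. u) -1)) 0) * -1) | E=∅ | K=∅]
[1] [C=((λu. ((λw. u) -1)) 0) | E=∅ | K=[mulR]]
[2] [C=(λu. ((λw. u) -1)) | E=∅ | K=[arg :: mulR]]
[3] [C=0 | E=∅ | K=[fun :: mulR]]
[4] [C=((λw. u) -1) | E={u↦0} | K=[mulR]]
[5] [C=(λw. u) | E={u↦0} | K=[arg :: mulR]]
[6] [C=-1 | E={u↦0} | K=[fun :: mulR]]
[7] [C=u | E={w↦-1, u↦0} | K=[mulR]]
[8] [C=-1 | E=∅ | K=[mulL(0)]]
→ final value 0

Answer: 0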